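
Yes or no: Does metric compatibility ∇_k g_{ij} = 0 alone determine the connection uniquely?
One also needs vanishing torsion; metric compatibility plus torsion-freeness singles out the Levi-Civita connection.
No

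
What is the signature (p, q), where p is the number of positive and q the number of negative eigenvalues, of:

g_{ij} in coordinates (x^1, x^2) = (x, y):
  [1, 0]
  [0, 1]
The metric is diagonal, so its eigenvalues are the diagonal entries: 1, 1 (at a generic point, where coordinate-dependent entries are positive).
2 positive, 0 negative.
(2, 0) - Riemannian (positive definite)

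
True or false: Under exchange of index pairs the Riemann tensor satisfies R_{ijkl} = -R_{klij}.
The pair-exchange symmetry has a plus sign: R_{ijkl} = +R_{klij}.
False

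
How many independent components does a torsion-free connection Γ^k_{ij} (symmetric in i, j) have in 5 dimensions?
Γ^k_{ij} has n choices for the upper index and n(n+1)/2 independent symmetric lower index pairs.
Total = 5 × 5×6/2 = 5 × 15 = 75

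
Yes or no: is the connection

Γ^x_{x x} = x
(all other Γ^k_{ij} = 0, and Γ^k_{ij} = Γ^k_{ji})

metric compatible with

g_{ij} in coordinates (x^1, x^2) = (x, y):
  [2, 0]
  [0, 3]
Using ∇_k g_{ij} = ∂_k g_{ij} - Γ^m_{ki} g_{mj} - Γ^m_{kj} g_{im}:
∇_x g_{xx} = (0) - (2*x) - (2*x) = -4*x ≠ 0
So the connection is not metric compatible (it is not the Levi-Civita connection).
No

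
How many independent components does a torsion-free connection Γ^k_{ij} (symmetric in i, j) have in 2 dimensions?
Γ^k_{ij} has n choices for the upper index and n(n+1)/2 independent symmetric lower index pairs.
Total = 2 × 2×3/2 = 2 × 3 = 6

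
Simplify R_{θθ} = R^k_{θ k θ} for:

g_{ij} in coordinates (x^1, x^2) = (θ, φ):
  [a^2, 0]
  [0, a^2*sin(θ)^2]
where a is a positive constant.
Non-zero Christoffel symbols (Γ^k_{ij} = Γ^k_{ji}):
Γ^θ_{φ φ} = -sin(2*θ)/2
Γ^φ_{θ φ} = 1/tan(θ)
R^θ_{θ θ θ} = 0 (a repeated index in an antisymmetric pair)
R^φ_{θ φ θ} = ∂_φ Γ^φ_{θ θ} - ∂_θ Γ^φ_{θ φ} + Γ^φ_{φ m} Γ^m_{θ θ} - Γ^φ_{θ m} Γ^m_{θ φ}
  = (0) - (-1/sin(θ)^2) + (0) - (1/tan(θ)^2) = 1
R_{θθ} = R^θ_{θ θ θ} + R^φ_{θ φ θ} = (0) + (1) = 1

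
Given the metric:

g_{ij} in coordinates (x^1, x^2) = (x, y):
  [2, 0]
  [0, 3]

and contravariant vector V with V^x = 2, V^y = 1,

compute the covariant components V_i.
V_i = g_{ij} V^j:
V_x = (2)(2) + (0)(1) = 4
V_y = (0)(2) + (3)(1) = 3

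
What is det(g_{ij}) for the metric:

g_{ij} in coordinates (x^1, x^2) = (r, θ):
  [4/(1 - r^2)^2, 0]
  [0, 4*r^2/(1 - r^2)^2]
For a 2×2 metric: det(g) = g_{11}·g_{22} - g_{12}·g_{21}
= (4/(1 - r^2)^2)·(4*r^2/(1 - r^2)^2) - (0)·(0)
= 16*r^2/(1 - r^2)^4 - 0
det(g) = 16*r^2/(1 - r^2)^4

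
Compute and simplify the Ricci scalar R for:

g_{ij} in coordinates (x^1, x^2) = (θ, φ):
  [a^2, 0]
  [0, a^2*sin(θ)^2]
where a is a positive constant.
Non-zero Christoffel symbols (Γ^k_{ij} = Γ^k_{ji}):
Γ^θ_{φ φ} = -sin(2*θ)/2
Γ^φ_{θ φ} = 1/tan(θ)
Ricci tensor (R_{ij} = R^k_{ikj}): R_{θθ} = 1, R_{θφ} = 0, R_{φφ} = sin(θ)^2
Inverse metric: g^{θθ} = 1/a^2, g^{φφ} = 1/(a^2*sin(θ)^2)
R = g^{ij} R_{ij} = (1/a^2)(1) + (1/(a^2*sin(θ)^2))(sin(θ)^2) = 2/a^2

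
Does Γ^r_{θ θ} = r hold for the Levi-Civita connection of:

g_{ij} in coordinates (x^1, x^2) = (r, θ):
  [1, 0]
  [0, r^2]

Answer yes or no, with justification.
Γ^r_{θ θ} = (1/2) g^{rr} (∂_θ g_{rθ} + ∂_θ g_{rθ} - ∂_r g_{θθ}) = (1/2)(1)((0) + (0) - (2*r)) = -r
This differs from the proposed value r.
No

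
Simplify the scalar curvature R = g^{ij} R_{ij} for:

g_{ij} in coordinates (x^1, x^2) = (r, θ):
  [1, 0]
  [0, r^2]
Non-zero Christoffel symbols (Γ^k_{ij} = Γ^k_{ji}):
Γ^r_{θ θ} = -r
Γ^θ_{r θ} = 1/r
Ricci tensor (R_{ij} = R^k_{ikj}): R_{rr} = 0, R_{rθ} = 0, R_{θθ} = 0
Inverse metric: g^{rr} = 1, g^{θθ} = 1/r^2
R = g^{ij} R_{ij} = (1)(0) + (1/r^2)(0) = 0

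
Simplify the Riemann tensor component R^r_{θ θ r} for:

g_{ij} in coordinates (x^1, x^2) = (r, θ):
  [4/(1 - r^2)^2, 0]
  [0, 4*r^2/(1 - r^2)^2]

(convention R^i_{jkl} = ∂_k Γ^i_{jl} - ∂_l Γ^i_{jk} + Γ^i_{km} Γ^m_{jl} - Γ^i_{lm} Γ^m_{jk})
Non-zero Christoffel symbols (Γ^k_{ij} = Γ^k_{ji}):
Γ^r_{r r} = 2*r/(1 - r^2)
Γ^r_{θ θ} = (r^3 + r)/(r^2 - 1)
Γ^θ_{r θ} = (-r^2 - 1)/(r^3 - r)
R^r_{θ θ r} = ∂_θ Γ^r_{θ r} - ∂_r Γ^r_{θ θ} + Γ^r_{θ m} Γ^m_{θ r} - Γ^r_{r m} Γ^m_{θ θ}
  = (0) - ((r^4 - 4*r^2 - 1)/(r^2 - 1)^2) + (-(r^2 + 1)^2/(r^2 - 1)^2) - (-2*r^2*(r^2 + 1)/(r^2 - 1)^2) = 4*r^2/(r^2 - 1)^2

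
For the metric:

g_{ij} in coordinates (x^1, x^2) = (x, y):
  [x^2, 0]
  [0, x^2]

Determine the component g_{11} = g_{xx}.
With x^1 = x, x^2 = y, g_{11} = g_{xx} is the row-1, column-1 entry of the matrix.
g_{11} = x^2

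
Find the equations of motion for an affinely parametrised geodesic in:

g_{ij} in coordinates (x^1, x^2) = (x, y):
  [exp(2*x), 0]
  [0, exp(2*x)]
Geodesic equation: d^2x^k/dλ^2 + Γ^k_{ij} (dx^i/dλ)(dx^j/dλ) = 0.
Non-zero Christoffel symbols:
Γ^x_{x x} = 1
Γ^x_{y y} = -1
Γ^y_{x y} = 1
Substituting (the symmetric pair Γ^k_{ij}, Γ^k_{ji} combines into a factor 2):
d^2x/dλ^2 + (dx/dλ)^2 - (dy/dλ)^2 = 0
d^2y/dλ^2 + 2 (dx/dλ)(dy/dλ) = 0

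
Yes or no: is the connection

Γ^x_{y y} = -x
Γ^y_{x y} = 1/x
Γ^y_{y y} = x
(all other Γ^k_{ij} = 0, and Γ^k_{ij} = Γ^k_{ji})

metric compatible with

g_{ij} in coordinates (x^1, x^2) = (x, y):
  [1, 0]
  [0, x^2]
Using ∇_k g_{ij} = ∂_k g_{ij} - Γ^m_{ki} g_{mj} - Γ^m_{kj} g_{im}:
∇_y g_{yy} = (0) - (x^3) - (x^3) = -2*x^3 ≠ 0
So the connection is not metric compatible (it is not the Levi-Civita connection).
No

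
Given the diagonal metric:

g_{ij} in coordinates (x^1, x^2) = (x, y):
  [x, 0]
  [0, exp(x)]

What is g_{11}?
With x^1 = x, x^2 = y, g_{11} = g_{xx} is the row-1, column-1 entry of the matrix.
g_{11} = x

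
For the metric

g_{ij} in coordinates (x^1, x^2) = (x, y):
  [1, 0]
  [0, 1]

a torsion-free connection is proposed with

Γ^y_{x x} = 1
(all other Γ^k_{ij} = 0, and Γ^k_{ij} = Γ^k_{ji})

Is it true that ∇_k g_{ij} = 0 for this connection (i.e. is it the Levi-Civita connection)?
Using ∇_k g_{ij} = ∂_k g_{ij} - Γ^m_{ki} g_{mj} - Γ^m_{kj} g_{im}:
∇_x g_{xy} = (0) - (1) - (0) = -1 ≠ 0
So the connection is not metric compatible (it is not the Levi-Civita connection).
No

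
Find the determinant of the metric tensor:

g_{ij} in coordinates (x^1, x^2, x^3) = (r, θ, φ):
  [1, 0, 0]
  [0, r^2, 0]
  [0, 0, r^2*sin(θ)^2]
Diagonal metric: det(g) = g_{11}·g_{22}·g_{33}
= (1)·(r^2)·(r^2*sin(θ)^2)
det(g) = r^4*sin(θ)^2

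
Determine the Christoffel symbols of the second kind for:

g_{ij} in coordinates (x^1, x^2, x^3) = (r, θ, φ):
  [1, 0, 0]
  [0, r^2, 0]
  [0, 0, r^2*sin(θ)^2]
Using Γ^k_{ij} = (1/2) g^{km} (∂_i g_{mj} + ∂_j g_{mi} - ∂_m g_{ij}); the metric is diagonal, so only the m = k term contributes.
Non-zero symbols (using the symmetry Γ^k_{ij} = Γ^k_{ji}):
Γ^r_{θ θ} = (1/2) g^{rr} (∂_θ g_{rθ} + ∂_θ g_{rθ} - ∂_r g_{θθ}) = (1/2)(1)((0) + (0) - (2*r)) = -r
Γ^r_{φ φ} = (1/2) g^{rr} (∂_φ g_{rφ} + ∂_φ g_{rφ} - ∂_r g_{φφ}) = (1/2)(1)((0) + (0) - (2*r*sin(θ)^2)) = -r*sin(θ)^2
Γ^θ_{r θ} = (1/2) g^{θθ} (∂_r g_{θθ} + ∂_θ g_{θr} - ∂_θ g_{rθ}) = (1/2)(1/r^2)((2*r) + (0) - (0)) = 1/r
Γ^θ_{φ φ} = (1/2) g^{θθ} (∂_φ g_{θφ} + ∂_φ g_{θφ} - ∂_θ g_{φφ}) = (1/2)(1/r^2)((0) + (0) - (r^2*sin(2*θ))) = -sin(2*θ)/2
Γ^φ_{r φ} = (1/2) g^{φφ} (∂_r g_{φφ} + ∂_φ g_{φr} - ∂_φ g_{rφ}) = (1/2)(1/(r^2*sin(θ)^2))((2*r*sin(θ)^2) + (0) - (0)) = 1/r
Γ^φ_{θ φ} = (1/2) g^{φφ} (∂_θ g_{φφ} + ∂_φ g_{φθ} - ∂_φ g_{θφ}) = (1/2)(1/(r^2*sin(θ)^2))((r^2*sin(2*θ)) + (0) - (0)) = 1/tan(θ)
All other Christoffel symbols are zero.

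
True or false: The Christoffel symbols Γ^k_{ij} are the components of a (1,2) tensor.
Under a change of coordinates Γ picks up an inhomogeneous term ∂²x/∂x'∂x'; e.g. Γ = 0 in Cartesian coordinates but Γ^r_{θθ} = -r in polar coordinates on the same flat plane.
False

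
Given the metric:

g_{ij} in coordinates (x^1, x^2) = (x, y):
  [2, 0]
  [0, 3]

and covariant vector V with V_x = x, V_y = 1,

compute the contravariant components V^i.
Inverse metric (diagonal): g^{xx} = 1/2, g^{yy} = 1/3
V^i = g^{ij} V_j:
V^x = (1/2)(x) + (0)(1) = x/2
V^y = (0)(x) + (1/3)(1) = 1/3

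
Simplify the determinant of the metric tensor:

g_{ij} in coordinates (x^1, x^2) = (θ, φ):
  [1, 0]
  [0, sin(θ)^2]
For a 2×2 metric: det(g) = g_{11}·g_{22} - g_{12}·g_{21}
= (1)·(sin(θ)^2) - (0)·(0)
= sin(θ)^2 - 0
det(g) = sin(θ)^2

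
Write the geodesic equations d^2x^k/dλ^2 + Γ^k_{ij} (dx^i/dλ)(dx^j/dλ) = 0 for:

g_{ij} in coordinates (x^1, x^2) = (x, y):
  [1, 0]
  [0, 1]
Geodesic equation: d^2x^k/dλ^2 + Γ^k_{ij} (dx^i/dλ)(dx^j/dλ) = 0.
All Christoffel symbols vanish, so the geodesics are straight lines:
d^2x/dλ^2 = 0
d^2y/dλ^2 = 0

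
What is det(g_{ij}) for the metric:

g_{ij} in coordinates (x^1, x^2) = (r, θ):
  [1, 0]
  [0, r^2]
For a 2×2 metric: det(g) = g_{11}·g_{22} - g_{12}·g_{21}
= (1)·(r^2) - (0)·(0)
= r^2 - 0
det(g) = r^2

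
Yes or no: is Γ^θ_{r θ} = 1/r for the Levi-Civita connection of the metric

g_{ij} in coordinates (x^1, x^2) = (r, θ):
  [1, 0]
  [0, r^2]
Γ^θ_{r θ} = (1/2) g^{θθ} (∂_r g_{θθ} + ∂_θ g_{θr} - ∂_θ g_{rθ}) = (1/2)(1/r^2)((2*r) + (0) - (0)) = 1/r
This equals the proposed value 1/r.
Yes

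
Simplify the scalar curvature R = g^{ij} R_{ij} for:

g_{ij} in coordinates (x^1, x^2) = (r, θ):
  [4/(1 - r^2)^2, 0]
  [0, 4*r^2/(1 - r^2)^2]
Non-zero Christoffel symbols (Γ^k_{ij} = Γ^k_{ji}):
Γ^r_{r r} = 2*r/(1 - r^2)
Γ^r_{θ θ} = (r^3 + r)/(r^2 - 1)
Γ^θ_{r θ} = (-r^2 - 1)/(r^3 - r)
Ricci tensor (R_{ij} = R^k_{ikj}): R_{rr} = -4/(r^2 - 1)^2, R_{rθ} = 0, R_{θθ} = -4*r^2/(r^2 - 1)^2
Inverse metric: g^{rr} = (1 - r^2)^2/4, g^{θθ} = (1 - r^2)^2/(4*r^2)
R = g^{ij} R_{ij} = ((1 - r^2)^2/4)(-4/(r^2 - 1)^2) + ((1 - r^2)^2/(4*r^2))(-4*r^2/(r^2 - 1)^2) = -2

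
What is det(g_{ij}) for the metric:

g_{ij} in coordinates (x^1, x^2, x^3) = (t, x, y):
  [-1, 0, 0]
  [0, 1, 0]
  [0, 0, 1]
Diagonal metric: det(g) = g_{11}·g_{22}·g_{33}
= (-1)·(1)·(1)
det(g) = -1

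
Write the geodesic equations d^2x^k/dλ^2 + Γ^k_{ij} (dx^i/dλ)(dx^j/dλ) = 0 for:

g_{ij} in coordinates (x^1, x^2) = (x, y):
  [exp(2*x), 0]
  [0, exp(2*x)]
Geodesic equation: d^2x^k/dλ^2 + Γ^k_{ij} (dx^i/dλ)(dx^j/dλ) = 0.
Non-zero Christoffel symbols:
Γ^x_{x x} = 1
Γ^x_{y y} = -1
Γ^y_{x y} = 1
Substituting (the symmetric pair Γ^k_{ij}, Γ^k_{ji} combines into a factor 2):
d^2x/dλ^2 + (dx/dλ)^2 - (dy/dλ)^2 = 0
d^2y/dλ^2 + 2 (dx/dλ)(dy/dλ) = 0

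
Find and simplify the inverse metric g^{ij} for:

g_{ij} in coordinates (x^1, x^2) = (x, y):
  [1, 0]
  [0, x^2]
The metric is diagonal, so g^{ij} is diagonal with entries 1/g_{ii}: diag(1, 1/(x^2)).
g^{ij}:
  [1, 0]
  [0, 1/x^2]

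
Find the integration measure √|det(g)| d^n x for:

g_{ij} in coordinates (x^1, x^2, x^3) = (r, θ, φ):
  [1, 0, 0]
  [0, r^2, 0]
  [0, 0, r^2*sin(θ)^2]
det(g) = r^4*sin(θ)^2
√|det(g)| = r^2*sin(θ) (taking 0 < θ < π so that |sin(θ)| = sin(θ))
Volume element: dV = r^2*sin(θ) dr dθ dφ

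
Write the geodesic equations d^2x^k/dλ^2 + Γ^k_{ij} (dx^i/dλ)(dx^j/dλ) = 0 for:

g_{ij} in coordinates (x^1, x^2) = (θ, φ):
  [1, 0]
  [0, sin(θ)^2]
Geodesic equation: d^2x^k/dλ^2 + Γ^k_{ij} (dx^i/dλ)(dx^j/dλ) = 0.
Non-zero Christoffel symbols:
Γ^θ_{φ φ} = -sin(2*θ)/2
Γ^φ_{θ φ} = 1/tan(θ)
Substituting (the symmetric pair Γ^k_{ij}, Γ^k_{ji} combines into a factor 2):
d^2θ/dλ^2 - (sin(2*θ)/2) (dφ/dλ)^2 = 0
d^2φ/dλ^2 + (2/tan(θ)) (dθ/dλ)(dφ/dλ) = 0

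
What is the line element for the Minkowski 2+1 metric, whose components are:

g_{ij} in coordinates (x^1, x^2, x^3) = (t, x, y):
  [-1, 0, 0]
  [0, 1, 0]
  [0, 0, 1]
ds^2 = g_{ij} dx^i dx^j; only the non-zero components contribute.
ds^2 = -dt^2 + dx^2 + dy^2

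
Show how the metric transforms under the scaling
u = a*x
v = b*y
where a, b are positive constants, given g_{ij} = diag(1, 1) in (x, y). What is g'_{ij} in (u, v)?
Invert the transformation: x = u/a, y = v/b
g'_{ij} = (∂x^k/∂x'^i)(∂x^l/∂x'^j) g_{kl}; with g_{kl} = δ_{kl} this is Σ_k (∂x^k/∂x'^i)(∂x^k/∂x'^j).
Jacobian: ∂x/∂u = 1/a, ∂x/∂v = 0, ∂y/∂u = 0, ∂y/∂v = 1/b
g'_{uu} = (1/a)(1/a) + (0)(0) = 1/a^2
g'_{uv} = (1/a)(0) + (0)(1/b) = 0
g'_{vv} = (0)(0) + (1/b)(1/b) = 1/b^2
g'_{ij} = diag(1/a^2, 1/b^2)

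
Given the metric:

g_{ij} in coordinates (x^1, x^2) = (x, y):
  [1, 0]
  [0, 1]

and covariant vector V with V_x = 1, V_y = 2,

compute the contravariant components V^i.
Inverse metric (diagonal): g^{xx} = 1, g^{yy} = 1
V^i = g^{ij} V_j:
V^x = (1)(1) + (0)(2) = 1
V^y = (0)(1) + (1)(2) = 2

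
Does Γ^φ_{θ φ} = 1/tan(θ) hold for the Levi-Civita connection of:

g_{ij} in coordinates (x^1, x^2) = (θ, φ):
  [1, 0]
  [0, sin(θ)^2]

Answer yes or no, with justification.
Γ^φ_{θ φ} = (1/2) g^{φφ} (∂_θ g_{φφ} + ∂_φ g_{φθ} - ∂_φ g_{θφ}) = (1/2)(1/sin(θ)^2)((sin(2*θ)) + (0) - (0)) = 1/tan(θ)
This equals the proposed value 1/tan(θ).
Yes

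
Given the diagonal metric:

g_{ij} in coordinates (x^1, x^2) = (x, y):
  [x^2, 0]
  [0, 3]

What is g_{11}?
With x^1 = x, x^2 = y, g_{11} = g_{xx} is the row-1, column-1 entry of the matrix.
g_{11} = x^2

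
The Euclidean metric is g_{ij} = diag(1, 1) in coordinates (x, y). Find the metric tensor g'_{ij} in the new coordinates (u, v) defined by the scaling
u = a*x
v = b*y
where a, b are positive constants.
Invert the transformation: x = u/a, y = v/b
g'_{ij} = (∂x^k/∂x'^i)(∂x^l/∂x'^j) g_{kl}; with g_{kl} = δ_{kl} this is Σ_k (∂x^k/∂x'^i)(∂x^k/∂x'^j).
Jacobian: ∂x/∂u = 1/a, ∂x/∂v = 0, ∂y/∂u = 0, ∂y/∂v = 1/b
g'_{uu} = (1/a)(1/a) + (0)(0) = 1/a^2
g'_{uv} = (1/a)(0) + (0)(1/b) = 0
g'_{vv} = (0)(0) + (1/b)(1/b) = 1/b^2
g'_{ij} = diag(1/a^2, 1/b^2)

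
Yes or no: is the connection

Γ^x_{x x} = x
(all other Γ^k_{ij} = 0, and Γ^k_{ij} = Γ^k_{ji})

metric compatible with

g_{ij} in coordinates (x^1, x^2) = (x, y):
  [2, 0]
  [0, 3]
Using ∇_k g_{ij} = ∂_k g_{ij} - Γ^m_{ki} g_{mj} - Γ^m_{kj} g_{im}:
∇_x g_{xx} = (0) - (2*x) - (2*x) = -4*x ≠ 0
So the connection is not metric compatible (it is not the Levi-Civita connection).
No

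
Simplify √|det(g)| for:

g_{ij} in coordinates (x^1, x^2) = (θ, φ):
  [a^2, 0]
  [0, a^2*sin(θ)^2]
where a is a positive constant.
det(g) = a^4*sin(θ)^2
√|det(g)| = a^2*sin(θ) (taking 0 < θ < π so that |sin(θ)| = sin(θ))
Volume element: dV = a^2*sin(θ) dθ dφ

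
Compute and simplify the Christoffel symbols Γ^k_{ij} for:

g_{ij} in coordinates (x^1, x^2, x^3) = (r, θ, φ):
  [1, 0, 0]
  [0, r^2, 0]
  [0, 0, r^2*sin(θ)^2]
Using Γ^k_{ij} = (1/2) g^{km} (∂_i g_{mj} + ∂_j g_{mi} - ∂_m g_{ij}); the metric is diagonal, so only the m = k term contributes.
Non-zero symbols (using the symmetry Γ^k_{ij} = Γ^k_{ji}):
Γ^r_{θ θ} = (1/2) g^{rr} (∂_θ g_{rθ} + ∂_θ g_{rθ} - ∂_r g_{θθ}) = (1/2)(1)((0) + (0) - (2*r)) = -r
Γ^r_{φ φ} = (1/2) g^{rr} (∂_φ g_{rφ} + ∂_φ g_{rφ} - ∂_r g_{φφ}) = (1/2)(1)((0) + (0) - (2*r*sin(θ)^2)) = -r*sin(θ)^2
Γ^θ_{r θ} = (1/2) g^{θθ} (∂_r g_{θθ} + ∂_θ g_{θr} - ∂_θ g_{rθ}) = (1/2)(1/r^2)((2*r) + (0) - (0)) = 1/r
Γ^θ_{φ φ} = (1/2) g^{θθ} (∂_φ g_{θφ} + ∂_φ g_{θφ} - ∂_θ g_{φφ}) = (1/2)(1/r^2)((0) + (0) - (r^2*sin(2*θ))) = -sin(2*θ)/2
Γ^φ_{r φ} = (1/2) g^{φφ} (∂_r g_{φφ} + ∂_φ g_{φr} - ∂_φ g_{rφ}) = (1/2)(1/(r^2*sin(θ)^2))((2*r*sin(θ)^2) + (0) - (0)) = 1/r
Γ^φ_{θ φ} = (1/2) g^{φφ} (∂_θ g_{φφ} + ∂_φ g_{φθ} - ∂_φ g_{θφ}) = (1/2)(1/(r^2*sin(θ)^2))((r^2*sin(2*θ)) + (0) - (0)) = 1/tan(θ)
All other Christoffel symbols are zero.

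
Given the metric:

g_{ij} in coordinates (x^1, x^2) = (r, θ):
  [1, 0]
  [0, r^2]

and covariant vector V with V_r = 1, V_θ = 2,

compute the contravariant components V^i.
Inverse metric (diagonal): g^{rr} = 1, g^{θθ} = 1/r^2
V^i = g^{ij} V_j:
V^r = (1)(1) + (0)(2) = 1
V^θ = (0)(1) + (1/r^2)(2) = 2/r^2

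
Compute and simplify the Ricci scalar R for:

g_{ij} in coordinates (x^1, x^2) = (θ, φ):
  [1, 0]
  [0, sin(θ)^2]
Non-zero Christoffel symbols (Γ^k_{ij} = Γ^k_{ji}):
Γ^θ_{φ φ} = -sin(2*θ)/2
Γ^φ_{θ φ} = 1/tan(θ)
Ricci tensor (R_{ij} = R^k_{ikj}): R_{θθ} = 1, R_{θφ} = 0, R_{φφ} = sin(θ)^2
Inverse metric: g^{θθ} = 1, g^{φφ} = 1/sin(θ)^2
R = g^{ij} R_{ij} = (1)(1) + (1/sin(θ)^2)(sin(θ)^2) = 2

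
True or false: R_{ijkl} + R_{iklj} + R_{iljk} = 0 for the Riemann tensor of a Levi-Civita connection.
This is the first (algebraic) Bianchi identity.
True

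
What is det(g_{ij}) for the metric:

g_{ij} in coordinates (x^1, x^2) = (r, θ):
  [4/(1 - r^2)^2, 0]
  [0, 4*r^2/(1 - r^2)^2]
For a 2×2 metric: det(g) = g_{11}·g_{22} - g_{12}·g_{21}
= (4/(1 - r^2)^2)·(4*r^2/(1 - r^2)^2) - (0)·(0)
= 16*r^2/(1 - r^2)^4 - 0
det(g) = 16*r^2/(1 - r^2)^4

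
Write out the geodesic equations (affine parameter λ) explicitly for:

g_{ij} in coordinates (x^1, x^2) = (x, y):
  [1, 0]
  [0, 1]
Geodesic equation: d^2x^k/dλ^2 + Γ^k_{ij} (dx^i/dλ)(dx^j/dλ) = 0.
All Christoffel symbols vanish, so the geodesics are straight lines:
d^2x/dλ^2 = 0
d^2y/dλ^2 = 0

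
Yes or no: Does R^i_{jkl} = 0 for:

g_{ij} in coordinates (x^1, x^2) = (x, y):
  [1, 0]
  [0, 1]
All metric components are constant, so every Christoffel symbol vanishes and R^i_{jkl} = 0.
Yes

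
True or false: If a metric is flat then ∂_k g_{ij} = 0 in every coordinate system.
Flatness means R^i_{jkl} = 0; the components can still vary, e.g. the flat plane in polar coordinates has g_{θθ} = r^2.
False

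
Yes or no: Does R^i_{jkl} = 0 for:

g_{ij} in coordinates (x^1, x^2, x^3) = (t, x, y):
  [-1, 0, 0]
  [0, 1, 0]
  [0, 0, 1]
All metric components are constant, so every Christoffel symbol vanishes and R^i_{jkl} = 0.
Yes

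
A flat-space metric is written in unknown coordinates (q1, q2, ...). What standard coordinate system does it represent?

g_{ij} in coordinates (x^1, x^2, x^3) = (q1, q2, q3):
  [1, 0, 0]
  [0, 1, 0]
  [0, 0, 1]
All components are constant and the metric is the identity, i.e. orthonormal rectilinear coordinates.
Cartesian (3D) coordinates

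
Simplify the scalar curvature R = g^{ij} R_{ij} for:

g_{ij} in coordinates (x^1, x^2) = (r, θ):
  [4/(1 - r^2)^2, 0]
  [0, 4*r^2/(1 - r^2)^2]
Non-zero Christoffel symbols (Γ^k_{ij} = Γ^k_{ji}):
Γ^r_{r r} = 2*r/(1 - r^2)
Γ^r_{θ θ} = (r^3 + r)/(r^2 - 1)
Γ^θ_{r θ} = (-r^2 - 1)/(r^3 - r)
Ricci tensor (R_{ij} = R^k_{ikj}): R_{rr} = -4/(r^2 - 1)^2, R_{rθ} = 0, R_{θθ} = -4*r^2/(r^2 - 1)^2
Inverse metric: g^{rr} = (1 - r^2)^2/4, g^{θθ} = (1 - r^2)^2/(4*r^2)
R = g^{ij} R_{ij} = ((1 - r^2)^2/4)(-4/(r^2 - 1)^2) + ((1 - r^2)^2/(4*r^2))(-4*r^2/(r^2 - 1)^2) = -2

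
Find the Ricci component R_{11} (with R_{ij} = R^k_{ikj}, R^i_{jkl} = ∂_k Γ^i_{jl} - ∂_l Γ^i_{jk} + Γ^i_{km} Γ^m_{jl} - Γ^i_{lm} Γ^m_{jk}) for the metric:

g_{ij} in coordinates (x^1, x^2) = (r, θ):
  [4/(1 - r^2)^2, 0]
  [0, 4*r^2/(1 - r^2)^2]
Non-zero Christoffel symbols (Γ^k_{ij} = Γ^k_{ji}):
Γ^r_{r r} = 2*r/(1 - r^2)
Γ^r_{θ θ} = (r^3 + r)/(r^2 - 1)
Γ^θ_{r θ} = (-r^2 - 1)/(r^3 - r)
R^r_{r r r} = 0 (a repeated index in an antisymmetric pair)
R^θ_{r θ r} = ∂_θ Γ^θ_{r r} - ∂_r Γ^θ_{r θ} + Γ^θ_{θ m} Γ^m_{r r} - Γ^θ_{r m} Γ^m_{r θ}
  = (0) - ((r^4 + 4*r^2 - 1)/(r^3 - r)^2) + (2*(r^2 + 1)/(r^2 - 1)^2) - ((r^2 + 1)^2/(r^3 - r)^2) = -4/(r^2 - 1)^2
R_{rr} = R^r_{r r r} + R^θ_{r θ r} = (0) + (-4/(r^2 - 1)^2) = -4/(r^2 - 1)^2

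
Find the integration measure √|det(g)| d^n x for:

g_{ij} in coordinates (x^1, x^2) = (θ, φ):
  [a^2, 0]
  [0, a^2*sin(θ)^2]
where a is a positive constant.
det(g) = a^4*sin(θ)^2
√|det(g)| = a^2*sin(θ) (taking 0 < θ < π so that |sin(θ)| = sin(θ))
Volume element: dV = a^2*sin(θ) dθ dφ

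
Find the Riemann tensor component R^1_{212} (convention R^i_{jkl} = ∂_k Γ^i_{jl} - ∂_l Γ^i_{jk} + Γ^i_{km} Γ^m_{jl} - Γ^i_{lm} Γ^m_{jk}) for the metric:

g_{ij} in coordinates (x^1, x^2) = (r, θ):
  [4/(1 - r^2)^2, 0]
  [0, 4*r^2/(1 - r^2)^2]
Non-zero Christoffel symbols (Γ^k_{ij} = Γ^k_{ji}):
Γ^r_{r r} = 2*r/(1 - r^2)
Γ^r_{θ θ} = (r^3 + r)/(r^2 - 1)
Γ^θ_{r θ} = (-r^2 - 1)/(r^3 - r)
R^r_{θ r θ} = ∂_r Γ^r_{θ θ} - ∂_θ Γ^r_{θ r} + Γ^r_{r m} Γ^m_{θ θ} - Γ^r_{θ m} Γ^m_{θ r}
  = ((r^4 - 4*r^2 - 1)/(r^2 - 1)^2) - (0) + (-2*r^2*(r^2 + 1)/(r^2 - 1)^2) - (-(r^2 + 1)^2/(r^2 - 1)^2) = -4*r^2/(r^2 - 1)^2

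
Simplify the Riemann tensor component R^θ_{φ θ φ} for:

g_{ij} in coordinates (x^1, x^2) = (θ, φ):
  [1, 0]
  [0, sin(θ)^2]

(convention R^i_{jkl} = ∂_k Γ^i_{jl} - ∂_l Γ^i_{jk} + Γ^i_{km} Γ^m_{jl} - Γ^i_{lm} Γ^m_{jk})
Non-zero Christoffel symbols (Γ^k_{ij} = Γ^k_{ji}):
Γ^θ_{φ φ} = -sin(2*θ)/2
Γ^φ_{θ φ} = 1/tan(θ)
R^θ_{φ θ φ} = ∂_θ Γ^θ_{φ φ} - ∂_φ Γ^θ_{φ θ} + Γ^θ_{θ m} Γ^m_{φ φ} - Γ^θ_{φ m} Γ^m_{φ θ}
  = (-cos(2*θ)) - (0) + (0) - (-cos(θ)^2) = sin(θ)^2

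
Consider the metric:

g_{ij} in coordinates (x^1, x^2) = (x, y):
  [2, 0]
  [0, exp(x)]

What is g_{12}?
With x^1 = x, x^2 = y, g_{12} = g_{xy} is the row-1, column-2 entry of the matrix.
g_{12} = 0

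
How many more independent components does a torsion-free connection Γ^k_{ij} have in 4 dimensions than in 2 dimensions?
Independent components in n dimensions: n × n(n+1)/2 = n^2(n+1)/2.
4D: 4 × 10 = 40
2D: 2 × 3 = 6
Difference = 40 - 6 = 34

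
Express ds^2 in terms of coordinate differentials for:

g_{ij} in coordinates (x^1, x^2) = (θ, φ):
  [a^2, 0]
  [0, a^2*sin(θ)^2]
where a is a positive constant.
ds^2 = g_{ij} dx^i dx^j; only the non-zero components contribute.
ds^2 = a^2 dθ^2 + a^2*sin(θ)^2 dφ^2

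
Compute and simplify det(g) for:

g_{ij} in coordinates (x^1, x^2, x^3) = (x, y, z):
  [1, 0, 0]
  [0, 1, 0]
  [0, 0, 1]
Diagonal metric: det(g) = g_{11}·g_{22}·g_{33}
= (1)·(1)·(1)
det(g) = 1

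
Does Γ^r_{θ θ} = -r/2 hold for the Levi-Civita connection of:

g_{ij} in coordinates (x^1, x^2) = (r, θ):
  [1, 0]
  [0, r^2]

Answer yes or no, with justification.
Γ^r_{θ θ} = (1/2) g^{rr} (∂_θ g_{rθ} + ∂_θ g_{rθ} - ∂_r g_{θθ}) = (1/2)(1)((0) + (0) - (2*r)) = -r
This differs from the proposed value -r/2.
No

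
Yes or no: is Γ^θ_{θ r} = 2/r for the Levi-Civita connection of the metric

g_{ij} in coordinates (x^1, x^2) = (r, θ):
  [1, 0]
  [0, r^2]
Γ^θ_{θ r} = (1/2) g^{θθ} (∂_θ g_{θr} + ∂_r g_{θθ} - ∂_θ g_{θr}) = (1/2)(1/r^2)((0) + (2*r) - (0)) = 1/r
This differs from the proposed value 2/r.
No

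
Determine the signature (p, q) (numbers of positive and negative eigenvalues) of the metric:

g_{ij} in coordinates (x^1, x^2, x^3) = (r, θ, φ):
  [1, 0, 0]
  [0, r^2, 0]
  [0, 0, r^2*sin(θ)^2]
The metric is diagonal, so its eigenvalues are the diagonal entries: 1, r^2, r^2*sin(θ)^2 (at a generic point, where coordinate-dependent entries are positive).
3 positive, 0 negative.
(3, 0) - Riemannian (positive definite)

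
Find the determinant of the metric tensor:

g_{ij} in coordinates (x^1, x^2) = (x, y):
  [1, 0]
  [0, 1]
For a 2×2 metric: det(g) = g_{11}·g_{22} - g_{12}·g_{21}
= (1)·(1) - (0)·(0)
= 1 - 0
det(g) = 1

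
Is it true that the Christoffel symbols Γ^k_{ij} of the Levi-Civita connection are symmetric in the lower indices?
The Levi-Civita connection is torsion-free, which is exactly Γ^k_{ij} = Γ^k_{ji}.
Yes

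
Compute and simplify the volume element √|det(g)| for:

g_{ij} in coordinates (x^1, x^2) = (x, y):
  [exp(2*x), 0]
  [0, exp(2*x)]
det(g) = exp(4*x)
√|det(g)| = exp(2*x)
Volume element: dV = exp(2*x) dx dy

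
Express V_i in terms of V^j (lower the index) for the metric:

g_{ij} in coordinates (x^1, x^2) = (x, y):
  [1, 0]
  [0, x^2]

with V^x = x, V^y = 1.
V_i = g_{ij} V^j:
V_x = (1)(x) + (0)(1) = x
V_y = (0)(x) + (x^2)(1) = x^2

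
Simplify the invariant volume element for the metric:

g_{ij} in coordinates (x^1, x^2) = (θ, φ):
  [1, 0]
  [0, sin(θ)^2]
det(g) = sin(θ)^2
√|det(g)| = sin(θ) (taking 0 < θ < π so that |sin(θ)| = sin(θ))
Volume element: dV = sin(θ) dθ dφ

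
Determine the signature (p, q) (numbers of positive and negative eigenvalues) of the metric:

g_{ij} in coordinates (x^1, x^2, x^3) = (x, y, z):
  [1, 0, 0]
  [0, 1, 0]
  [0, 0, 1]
The metric is diagonal, so its eigenvalues are the diagonal entries: 1, 1, 1 (at a generic point, where coordinate-dependent entries are positive).
3 positive, 0 negative.
(3, 0) - Riemannian (positive definite)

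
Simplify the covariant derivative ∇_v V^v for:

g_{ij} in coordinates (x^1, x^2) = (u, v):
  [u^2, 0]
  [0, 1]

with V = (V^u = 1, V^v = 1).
Non-zero Christoffel symbols:
Γ^u_{u u} = 1/u
∇_v V^v = ∂_v V^v + Γ^v_{v j} V^j
  = (0) + (0)(1) + (0)(1)
  = 0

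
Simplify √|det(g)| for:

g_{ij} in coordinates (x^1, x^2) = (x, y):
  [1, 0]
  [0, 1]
det(g) = 1
√|det(g)| = 1
Volume element: dV = 1 dx dy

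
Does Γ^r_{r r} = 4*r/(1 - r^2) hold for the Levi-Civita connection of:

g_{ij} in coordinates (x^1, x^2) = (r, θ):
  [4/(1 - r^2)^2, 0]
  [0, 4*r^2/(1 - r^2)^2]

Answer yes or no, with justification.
Γ^r_{r r} = (1/2) g^{rr} (∂_r g_{rr} + ∂_r g_{rr} - ∂_r g_{rr}) = (1/2)((1 - r^2)^2/4)((16*r/(1 - r^2)^3) + (16*r/(1 - r^2)^3) - (16*r/(1 - r^2)^3)) = 2*r/(1 - r^2)
This differs from the proposed value 4*r/(1 - r^2).
No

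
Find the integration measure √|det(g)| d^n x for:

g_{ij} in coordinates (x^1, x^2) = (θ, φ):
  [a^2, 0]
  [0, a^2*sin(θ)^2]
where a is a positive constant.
det(g) = a^4*sin(θ)^2
√|det(g)| = a^2*sin(θ) (taking 0 < θ < π so that |sin(θ)| = sin(θ))
Volume element: dV = a^2*sin(θ) dθ dφ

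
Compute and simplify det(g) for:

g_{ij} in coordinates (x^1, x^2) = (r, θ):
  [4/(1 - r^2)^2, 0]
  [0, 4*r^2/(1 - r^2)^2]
For a 2×2 metric: det(g) = g_{11}·g_{22} - g_{12}·g_{21}
= (4/(1 - r^2)^2)·(4*r^2/(1 - r^2)^2) - (0)·(0)
= 16*r^2/(1 - r^2)^4 - 0
det(g) = 16*r^2/(1 - r^2)^4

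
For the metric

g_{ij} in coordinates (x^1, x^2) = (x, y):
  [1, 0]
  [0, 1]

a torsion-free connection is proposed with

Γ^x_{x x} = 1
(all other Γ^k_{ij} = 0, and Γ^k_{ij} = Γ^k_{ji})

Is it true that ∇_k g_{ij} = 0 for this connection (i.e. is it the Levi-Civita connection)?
Using ∇_k g_{ij} = ∂_k g_{ij} - Γ^m_{ki} g_{mj} - Γ^m_{kj} g_{im}:
∇_x g_{xx} = (0) - (1) - (1) = -2 ≠ 0
So the connection is not metric compatible (it is not the Levi-Civita connection).
No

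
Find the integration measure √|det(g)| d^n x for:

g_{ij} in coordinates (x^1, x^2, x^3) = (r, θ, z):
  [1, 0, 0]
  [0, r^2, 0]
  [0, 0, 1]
det(g) = r^2
√|det(g)| = r
Volume element: dV = r dr dθ dz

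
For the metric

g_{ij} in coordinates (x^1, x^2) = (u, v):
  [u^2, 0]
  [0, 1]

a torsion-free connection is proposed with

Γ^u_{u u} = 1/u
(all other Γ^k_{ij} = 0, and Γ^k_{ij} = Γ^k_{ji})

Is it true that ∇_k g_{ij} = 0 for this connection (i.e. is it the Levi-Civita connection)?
Using ∇_k g_{ij} = ∂_k g_{ij} - Γ^m_{ki} g_{mj} - Γ^m_{kj} g_{im}:
e.g. ∇_u g_{uu} = (2*u) - (u) - (u) = 0
Every component ∇_k g_{ij} vanishes: the connection is metric compatible.
Yes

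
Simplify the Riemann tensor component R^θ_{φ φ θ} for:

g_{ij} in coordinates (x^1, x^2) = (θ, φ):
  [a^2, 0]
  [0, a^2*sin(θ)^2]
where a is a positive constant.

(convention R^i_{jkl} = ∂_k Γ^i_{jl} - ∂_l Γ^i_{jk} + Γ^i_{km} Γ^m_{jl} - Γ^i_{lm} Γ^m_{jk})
Non-zero Christoffel symbols (Γ^k_{ij} = Γ^k_{ji}):
Γ^θ_{φ φ} = -sin(2*θ)/2
Γ^φ_{θ φ} = 1/tan(θ)
R^θ_{φ φ θ} = ∂_φ Γ^θ_{φ θ} - ∂_θ Γ^θ_{φ φ} + Γ^θ_{φ m} Γ^m_{φ θ} - Γ^θ_{θ m} Γ^m_{φ φ}
  = (0) - (-cos(2*θ)) + (-cos(θ)^2) - (0) = -sin(θ)^2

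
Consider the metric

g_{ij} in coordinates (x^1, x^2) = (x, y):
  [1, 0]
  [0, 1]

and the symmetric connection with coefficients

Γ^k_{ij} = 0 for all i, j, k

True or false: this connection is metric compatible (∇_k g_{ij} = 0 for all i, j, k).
Using ∇_k g_{ij} = ∂_k g_{ij} - Γ^m_{ki} g_{mj} - Γ^m_{kj} g_{im}:
e.g. ∇_x g_{yy} = (0) - (0) - (0) = 0
Every component ∇_k g_{ij} vanishes: the connection is metric compatible.
True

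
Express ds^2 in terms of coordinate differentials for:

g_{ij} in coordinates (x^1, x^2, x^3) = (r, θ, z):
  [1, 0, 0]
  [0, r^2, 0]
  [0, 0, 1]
ds^2 = g_{ij} dx^i dx^j; only the non-zero components contribute.
ds^2 = dr^2 + r^2 dθ^2 + dz^2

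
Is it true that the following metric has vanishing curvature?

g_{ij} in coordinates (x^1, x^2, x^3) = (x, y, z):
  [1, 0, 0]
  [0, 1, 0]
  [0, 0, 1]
All metric components are constant, so every Christoffel symbol vanishes and R^i_{jkl} = 0.
Yes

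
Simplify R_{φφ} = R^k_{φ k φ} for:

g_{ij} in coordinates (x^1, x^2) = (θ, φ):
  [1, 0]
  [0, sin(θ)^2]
Non-zero Christoffel symbols (Γ^k_{ij} = Γ^k_{ji}):
Γ^θ_{φ φ} = -sin(2*θ)/2
Γ^φ_{θ φ} = 1/tan(θ)
R^θ_{φ θ φ} = ∂_θ Γ^θ_{φ φ} - ∂_φ Γ^θ_{φ θ} + Γ^θ_{θ m} Γ^m_{φ φ} - Γ^θ_{φ m} Γ^m_{φ θ}
  = (-cos(2*θ)) - (0) + (0) - (-cos(θ)^2) = sin(θ)^2
R^φ_{φ φ φ} = 0 (a repeated index in an antisymmetric pair)
R_{φφ} = R^θ_{φ θ φ} + R^φ_{φ φ φ} = (sin(θ)^2) + (0) = sin(θ)^2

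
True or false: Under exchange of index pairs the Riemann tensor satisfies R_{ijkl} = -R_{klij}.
The pair-exchange symmetry has a plus sign: R_{ijkl} = +R_{klij}.
False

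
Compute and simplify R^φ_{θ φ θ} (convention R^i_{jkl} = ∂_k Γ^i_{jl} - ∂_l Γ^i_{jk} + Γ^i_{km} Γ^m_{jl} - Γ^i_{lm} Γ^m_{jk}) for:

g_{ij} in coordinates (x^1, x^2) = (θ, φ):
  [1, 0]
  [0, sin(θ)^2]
Non-zero Christoffel symbols (Γ^k_{ij} = Γ^k_{ji}):
Γ^θ_{φ φ} = -sin(2*θ)/2
Γ^φ_{θ φ} = 1/tan(θ)
R^φ_{θ φ θ} = ∂_φ Γ^φ_{θ θ} - ∂_θ Γ^φ_{θ φ} + Γ^φ_{φ m} Γ^m_{θ θ} - Γ^φ_{θ m} Γ^m_{θ φ}
  = (0) - (-1/sin(θ)^2) + (0) - (1/tan(θ)^2) = 1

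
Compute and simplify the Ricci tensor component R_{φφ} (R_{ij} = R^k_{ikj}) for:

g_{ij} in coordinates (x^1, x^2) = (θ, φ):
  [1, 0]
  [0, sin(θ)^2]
Non-zero Christoffel symbols (Γ^k_{ij} = Γ^k_{ji}):
Γ^θ_{φ φ} = -sin(2*θ)/2
Γ^φ_{θ φ} = 1/tan(θ)
R^θ_{φ θ φ} = ∂_θ Γ^θ_{φ φ} - ∂_φ Γ^θ_{φ θ} + Γ^θ_{θ m} Γ^m_{φ φ} - Γ^θ_{φ m} Γ^m_{φ θ}
  = (-cos(2*θ)) - (0) + (0) - (-cos(θ)^2) = sin(θ)^2
R^φ_{φ φ φ} = 0 (a repeated index in an antisymmetric pair)
R_{φφ} = R^θ_{φ θ φ} + R^φ_{φ φ φ} = (sin(θ)^2) + (0) = sin(θ)^2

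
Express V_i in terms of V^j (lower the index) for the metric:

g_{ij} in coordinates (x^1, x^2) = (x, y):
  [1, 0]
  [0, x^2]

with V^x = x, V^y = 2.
V_i = g_{ij} V^j:
V_x = (1)(x) + (0)(2) = x
V_y = (0)(x) + (x^2)(2) = 2*x^2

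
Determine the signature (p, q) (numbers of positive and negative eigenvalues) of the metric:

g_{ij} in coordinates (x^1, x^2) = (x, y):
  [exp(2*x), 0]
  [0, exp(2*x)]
The metric is diagonal, so its eigenvalues are the diagonal entries: exp(2*x), exp(2*x) (at a generic point, where coordinate-dependent entries are positive).
2 positive, 0 negative.
(2, 0) - Riemannian (positive definite)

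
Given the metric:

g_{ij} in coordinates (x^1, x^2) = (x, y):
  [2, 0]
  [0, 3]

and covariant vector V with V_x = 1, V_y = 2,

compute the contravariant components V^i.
Inverse metric (diagonal): g^{xx} = 1/2, g^{yy} = 1/3
V^i = g^{ij} V_j:
V^x = (1/2)(1) + (0)(2) = 1/2
V^y = (0)(1) + (1/3)(2) = 2/3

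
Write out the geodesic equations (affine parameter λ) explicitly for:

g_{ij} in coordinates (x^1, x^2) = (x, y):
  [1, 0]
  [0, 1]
Geodesic equation: d^2x^k/dλ^2 + Γ^k_{ij} (dx^i/dλ)(dx^j/dλ) = 0.
All Christoffel symbols vanish, so the geodesics are straight lines:
d^2x/dλ^2 = 0
d^2y/dλ^2 = 0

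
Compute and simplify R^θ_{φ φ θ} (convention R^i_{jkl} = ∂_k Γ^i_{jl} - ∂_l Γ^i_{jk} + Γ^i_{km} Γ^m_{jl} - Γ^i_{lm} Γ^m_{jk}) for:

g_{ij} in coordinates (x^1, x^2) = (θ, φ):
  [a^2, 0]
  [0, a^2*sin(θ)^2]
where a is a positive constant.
Non-zero Christoffel symbols (Γ^k_{ij} = Γ^k_{ji}):
Γ^θ_{φ φ} = -sin(2*θ)/2
Γ^φ_{θ φ} = 1/tan(θ)
R^θ_{φ φ θ} = ∂_φ Γ^θ_{φ θ} - ∂_θ Γ^θ_{φ φ} + Γ^θ_{φ m} Γ^m_{φ θ} - Γ^θ_{θ m} Γ^m_{φ φ}
  = (0) - (-cos(2*θ)) + (-cos(θ)^2) - (0) = -sin(θ)^2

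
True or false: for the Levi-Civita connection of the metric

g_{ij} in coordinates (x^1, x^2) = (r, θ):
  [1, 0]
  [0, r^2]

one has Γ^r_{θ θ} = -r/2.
Γ^r_{θ θ} = (1/2) g^{rr} (∂_θ g_{rθ} + ∂_θ g_{rθ} - ∂_r g_{θθ}) = (1/2)(1)((0) + (0) - (2*r)) = -r
This differs from the proposed value -r/2.
False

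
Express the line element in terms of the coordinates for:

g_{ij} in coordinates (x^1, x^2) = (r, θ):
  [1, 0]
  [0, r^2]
ds^2 = g_{ij} dx^i dx^j; only the non-zero components contribute.
ds^2 = dr^2 + r^2 dθ^2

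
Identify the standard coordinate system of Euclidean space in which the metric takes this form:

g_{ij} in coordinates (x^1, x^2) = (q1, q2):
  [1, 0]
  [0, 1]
All components are constant and the metric is the identity, i.e. orthonormal rectilinear coordinates.
Cartesian (2D) coordinates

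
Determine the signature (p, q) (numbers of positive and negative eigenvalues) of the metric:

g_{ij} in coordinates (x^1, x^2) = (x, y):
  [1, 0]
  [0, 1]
The metric is diagonal, so its eigenvalues are the diagonal entries: 1, 1 (at a generic point, where coordinate-dependent entries are positive).
2 positive, 0 negative.
(2, 0) - Riemannian (positive definite)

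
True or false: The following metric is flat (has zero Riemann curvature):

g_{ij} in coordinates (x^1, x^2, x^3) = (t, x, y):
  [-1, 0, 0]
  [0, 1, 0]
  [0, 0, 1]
All metric components are constant, so every Christoffel symbol vanishes and R^i_{jkl} = 0.
True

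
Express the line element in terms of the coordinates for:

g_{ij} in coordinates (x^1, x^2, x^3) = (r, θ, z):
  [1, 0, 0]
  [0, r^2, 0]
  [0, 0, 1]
ds^2 = g_{ij} dx^i dx^j; only the non-zero components contribute.
ds^2 = dr^2 + r^2 dθ^2 + dz^2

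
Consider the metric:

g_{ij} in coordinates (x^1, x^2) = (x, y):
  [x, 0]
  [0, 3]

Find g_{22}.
With x^1 = x, x^2 = y, g_{22} = g_{yy} is the row-2, column-2 entry of the matrix.
g_{22} = 3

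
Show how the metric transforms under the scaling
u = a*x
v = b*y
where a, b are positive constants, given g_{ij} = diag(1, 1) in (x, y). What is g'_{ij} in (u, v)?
Invert the transformation: x = u/a, y = v/b
g'_{ij} = (∂x^k/∂x'^i)(∂x^l/∂x'^j) g_{kl}; with g_{kl} = δ_{kl} this is Σ_k (∂x^k/∂x'^i)(∂x^k/∂x'^j).
Jacobian: ∂x/∂u = 1/a, ∂x/∂v = 0, ∂y/∂u = 0, ∂y/∂v = 1/b
g'_{uu} = (1/a)(1/a) + (0)(0) = 1/a^2
g'_{uv} = (1/a)(0) + (0)(1/b) = 0
g'_{vv} = (0)(0) + (1/b)(1/b) = 1/b^2
g'_{ij} = diag(1/a^2, 1/b^2)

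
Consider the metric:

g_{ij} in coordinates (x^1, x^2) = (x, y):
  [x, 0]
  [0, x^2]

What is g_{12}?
With x^1 = x, x^2 = y, g_{12} = g_{xy} is the row-1, column-2 entry of the matrix.
g_{12} = 0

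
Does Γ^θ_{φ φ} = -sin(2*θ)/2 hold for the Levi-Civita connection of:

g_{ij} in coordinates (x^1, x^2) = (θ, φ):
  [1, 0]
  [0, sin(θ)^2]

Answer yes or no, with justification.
Γ^θ_{φ φ} = (1/2) g^{θθ} (∂_φ g_{θφ} + ∂_φ g_{θφ} - ∂_θ g_{φφ}) = (1/2)(1)((0) + (0) - (sin(2*θ))) = -sin(2*θ)/2
This equals the proposed value -sin(2*θ)/2.
Yes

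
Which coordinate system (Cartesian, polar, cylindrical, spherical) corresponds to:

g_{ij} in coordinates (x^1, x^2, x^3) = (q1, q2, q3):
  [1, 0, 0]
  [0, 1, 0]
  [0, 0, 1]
All components are constant and the metric is the identity, i.e. orthonormal rectilinear coordinates.
Cartesian (3D) coordinates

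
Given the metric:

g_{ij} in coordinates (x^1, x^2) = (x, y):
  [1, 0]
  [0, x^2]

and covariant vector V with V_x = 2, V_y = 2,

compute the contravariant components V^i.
Inverse metric (diagonal): g^{xx} = 1, g^{yy} = 1/x^2
V^i = g^{ij} V_j:
V^x = (1)(2) + (0)(2) = 2
V^y = (0)(2) + (1/x^2)(2) = 2/x^2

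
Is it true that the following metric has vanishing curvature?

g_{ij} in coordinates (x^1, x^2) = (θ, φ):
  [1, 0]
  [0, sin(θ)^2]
Non-zero Christoffel symbols:
Γ^θ_{φ φ} = -sin(2*θ)/2
Γ^φ_{θ φ} = 1/tan(θ)
Ricci tensor: R_{θθ} = 1, R_{θφ} = 0, R_{φφ} = sin(θ)^2
The Ricci tensor is non-zero, so the Riemann tensor is non-zero: not flat.
No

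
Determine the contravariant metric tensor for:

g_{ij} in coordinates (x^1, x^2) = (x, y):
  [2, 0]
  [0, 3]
The metric is diagonal, so g^{ij} is diagonal with entries 1/g_{ii}: diag(1/2, 1/3).
g^{ij}:
  [1/2, 0]
  [0, 1/3]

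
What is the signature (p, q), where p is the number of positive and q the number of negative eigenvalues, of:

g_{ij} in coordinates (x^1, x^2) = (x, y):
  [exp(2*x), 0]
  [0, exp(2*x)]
The metric is diagonal, so its eigenvalues are the diagonal entries: exp(2*x), exp(2*x) (at a generic point, where coordinate-dependent entries are positive).
2 positive, 0 negative.
(2, 0) - Riemannian (positive definite)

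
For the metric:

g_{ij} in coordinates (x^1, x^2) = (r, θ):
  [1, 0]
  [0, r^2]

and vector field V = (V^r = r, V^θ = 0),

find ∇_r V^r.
Non-zero Christoffel symbols:
Γ^r_{θ θ} = -r
Γ^θ_{r θ} = 1/r
∇_r V^r = ∂_r V^r + Γ^r_{r j} V^j
  = (1) + (0)(r) + (0)(0)
  = 1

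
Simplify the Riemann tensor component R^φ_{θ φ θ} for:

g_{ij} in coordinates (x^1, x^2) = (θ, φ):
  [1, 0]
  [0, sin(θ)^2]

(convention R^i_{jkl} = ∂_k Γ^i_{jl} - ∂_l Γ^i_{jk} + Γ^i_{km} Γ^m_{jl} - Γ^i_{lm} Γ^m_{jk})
Non-zero Christoffel symbols (Γ^k_{ij} = Γ^k_{ji}):
Γ^θ_{φ φ} = -sin(2*θ)/2
Γ^φ_{θ φ} = 1/tan(θ)
R^φ_{θ φ θ} = ∂_φ Γ^φ_{θ θ} - ∂_θ Γ^φ_{θ φ} + Γ^φ_{φ m} Γ^m_{θ θ} - Γ^φ_{θ m} Γ^m_{θ φ}
  = (0) - (-1/sin(θ)^2) + (0) - (1/tan(θ)^2) = 1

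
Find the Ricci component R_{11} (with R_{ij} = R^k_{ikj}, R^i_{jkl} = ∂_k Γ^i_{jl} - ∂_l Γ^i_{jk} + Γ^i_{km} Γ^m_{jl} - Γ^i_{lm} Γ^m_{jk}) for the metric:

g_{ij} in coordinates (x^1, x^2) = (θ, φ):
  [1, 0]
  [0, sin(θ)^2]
Non-zero Christoffel symbols (Γ^k_{ij} = Γ^k_{ji}):
Γ^θ_{φ φ} = -sin(2*θ)/2
Γ^φ_{θ φ} = 1/tan(θ)
R^θ_{θ θ θ} = 0 (a repeated index in an antisymmetric pair)
R^φ_{θ φ θ} = ∂_φ Γ^φ_{θ θ} - ∂_θ Γ^φ_{θ φ} + Γ^φ_{φ m} Γ^m_{θ θ} - Γ^φ_{θ m} Γ^m_{θ φ}
  = (0) - (-1/sin(θ)^2) + (0) - (1/tan(θ)^2) = 1
R_{θθ} = R^θ_{θ θ θ} + R^φ_{θ φ θ} = (0) + (1) = 1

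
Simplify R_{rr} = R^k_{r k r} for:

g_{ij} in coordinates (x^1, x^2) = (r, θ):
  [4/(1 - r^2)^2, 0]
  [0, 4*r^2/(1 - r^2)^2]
Non-zero Christoffel symbols (Γ^k_{ij} = Γ^k_{ji}):
Γ^r_{r r} = 2*r/(1 - r^2)
Γ^r_{θ θ} = (r^3 + r)/(r^2 - 1)
Γ^θ_{r θ} = (-r^2 - 1)/(r^3 - r)
R^r_{r r r} = 0 (a repeated index in an antisymmetric pair)
R^θ_{r θ r} = ∂_θ Γ^θ_{r r} - ∂_r Γ^θ_{r θ} + Γ^θ_{θ m} Γ^m_{r r} - Γ^θ_{r m} Γ^m_{r θ}
  = (0) - ((r^4 + 4*r^2 - 1)/(r^3 - r)^2) + (2*(r^2 + 1)/(r^2 - 1)^2) - ((r^2 + 1)^2/(r^3 - r)^2) = -4/(r^2 - 1)^2
R_{rr} = R^r_{r r r} + R^θ_{r θ r} = (0) + (-4/(r^2 - 1)^2) = -4/(r^2 - 1)^2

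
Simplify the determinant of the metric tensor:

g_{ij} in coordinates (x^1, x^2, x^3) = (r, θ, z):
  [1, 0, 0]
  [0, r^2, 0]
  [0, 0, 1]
Diagonal metric: det(g) = g_{11}·g_{22}·g_{33}
= (1)·(r^2)·(1)
det(g) = r^2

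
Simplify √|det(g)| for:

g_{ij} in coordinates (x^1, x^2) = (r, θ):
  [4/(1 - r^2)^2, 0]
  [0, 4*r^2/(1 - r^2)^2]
det(g) = 16*r^2/(1 - r^2)^4
√|det(g)| = 4*r/(r^2 - 1)^2
Volume element: dV = 4*r/(r^2 - 1)^2 dr dθ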